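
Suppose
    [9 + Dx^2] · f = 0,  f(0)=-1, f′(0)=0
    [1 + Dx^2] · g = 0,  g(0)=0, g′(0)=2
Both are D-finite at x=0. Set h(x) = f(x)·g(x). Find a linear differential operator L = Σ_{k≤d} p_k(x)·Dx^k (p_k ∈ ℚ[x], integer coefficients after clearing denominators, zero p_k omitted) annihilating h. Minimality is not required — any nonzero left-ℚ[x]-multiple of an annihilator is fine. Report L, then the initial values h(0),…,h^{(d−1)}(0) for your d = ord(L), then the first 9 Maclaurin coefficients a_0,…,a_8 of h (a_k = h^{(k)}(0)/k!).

L = 64 + 20·Dx^2 + Dx^4  (order 4).
h: a_k = 0, -2, 0, 28/3, 0, -124/15, 0, 1016/315, 0, …
ICs: h(0) = 0, h′(0) = -2, h′′(0) = 0, h′′′(0) = 56.

f: a_k = -1, 0, 9/2, 0, -27/8, 0, 81/80, 0, -729/4480, …
g: a_k = 0, 2, 0, -1/3, 0, 1/60, 0, -1/2520, 0, …
h₀=f·g: eliminate ⇒ L₀, order ≤ 2·2.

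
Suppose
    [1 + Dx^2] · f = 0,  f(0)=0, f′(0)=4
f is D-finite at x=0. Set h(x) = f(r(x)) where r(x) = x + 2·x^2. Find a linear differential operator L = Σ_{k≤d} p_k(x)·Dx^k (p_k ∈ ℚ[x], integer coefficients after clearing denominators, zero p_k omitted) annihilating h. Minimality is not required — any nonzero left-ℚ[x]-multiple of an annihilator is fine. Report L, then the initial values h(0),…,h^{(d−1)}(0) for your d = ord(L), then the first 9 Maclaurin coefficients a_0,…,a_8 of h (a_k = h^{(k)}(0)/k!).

L = (1 + 12·x + 48·x^2 + 64·x^3) - 4·Dx + (1 + 4·x)·Dx^2  (order 2).
h: a_k = 0, 4, 8, -2/3, -4, -239/30, -5, 1679/1260, 239/90, …
ICs: h(0) = 0, h′(0) = 4.

f: a_k = 0, 4, 0, -2/3, 0, 1/30, 0, -1/1260, 0, …
h₀=f(r): pull back L_f along r ⇒ L₀.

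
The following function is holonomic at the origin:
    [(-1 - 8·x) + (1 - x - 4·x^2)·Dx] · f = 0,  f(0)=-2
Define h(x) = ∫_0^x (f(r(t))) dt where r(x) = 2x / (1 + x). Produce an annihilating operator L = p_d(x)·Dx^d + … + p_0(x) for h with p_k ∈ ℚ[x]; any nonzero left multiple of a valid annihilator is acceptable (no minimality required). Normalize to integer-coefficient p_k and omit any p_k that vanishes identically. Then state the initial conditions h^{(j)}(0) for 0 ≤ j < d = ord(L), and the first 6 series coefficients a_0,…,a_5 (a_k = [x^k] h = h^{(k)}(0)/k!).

f: a_k = -2, -2, -10, -18, -58, -130, …
h₀=f(r): pull back L_f along r ⇒ L₀.
∫: right-multiply L₀ by Dx.
L = (2 + 34·x)·Dx + (-1 - x + 17·x^2 + 17·x^3)·Dx^2  (order 2).
h: a_k = 0, -2, -2, -12, -17, -612/5, …
ICs: h(0) = 0, h′(0) = -2.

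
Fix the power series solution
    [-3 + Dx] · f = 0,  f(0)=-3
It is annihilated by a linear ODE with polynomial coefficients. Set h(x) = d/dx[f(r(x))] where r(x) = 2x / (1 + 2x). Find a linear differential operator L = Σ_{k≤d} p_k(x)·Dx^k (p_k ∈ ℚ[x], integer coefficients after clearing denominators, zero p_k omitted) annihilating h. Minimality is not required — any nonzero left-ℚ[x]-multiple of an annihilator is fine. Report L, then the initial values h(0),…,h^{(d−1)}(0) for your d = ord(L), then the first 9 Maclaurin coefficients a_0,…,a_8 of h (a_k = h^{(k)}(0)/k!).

L = (2 - 8·x) + (-1 - 4·x - 4·x^2)·Dx  (order 1).
h: a_k = -18, -36, 108, -72, -252, 4968/5, -9864/5, 77904/35, 23004/35, …
ICs: h(0) = -18.

f: a_k = -3, -9, -27/2, -27/2, -81/8, -243/40, -243/80, -729/560, -2187/4480, …
f∘r: x↦r, Dx↦Dx/r' in L_f ⇒ L₀.
Derive L from L₀ (diff closure).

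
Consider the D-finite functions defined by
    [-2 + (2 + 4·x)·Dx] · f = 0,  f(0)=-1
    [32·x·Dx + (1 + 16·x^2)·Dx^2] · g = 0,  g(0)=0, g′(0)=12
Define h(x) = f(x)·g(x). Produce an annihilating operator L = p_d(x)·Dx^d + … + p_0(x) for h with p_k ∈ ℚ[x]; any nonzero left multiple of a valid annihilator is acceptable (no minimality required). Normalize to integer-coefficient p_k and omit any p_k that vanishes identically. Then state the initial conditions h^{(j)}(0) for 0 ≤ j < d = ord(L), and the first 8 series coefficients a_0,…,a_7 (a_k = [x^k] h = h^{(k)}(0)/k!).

f: a_k = -1, -1, 1/2, -1/2, 5/8, -7/8, 21/16, -33/16, …
g: a_k = 0, 12, 0, -64, 0, 3072/5, 0, -49152/7, …
f·g: L₀ = L_f ⊗_s L_g, ord ≤ 1·2.
L = (3 - 32·x - 16·x^2) + (-2 + 28·x + 96·x^2 + 64·x^3)·Dx + (1 + 4·x + 20·x^2 + 64·x^3 + 64·x^4)·Dx^2  (order 2).
h: a_k = 0, -12, -12, 70, 58, -6389/10, -5929/10, 1022653/140, …
ICs: h(0) = 0, h′(0) = -12.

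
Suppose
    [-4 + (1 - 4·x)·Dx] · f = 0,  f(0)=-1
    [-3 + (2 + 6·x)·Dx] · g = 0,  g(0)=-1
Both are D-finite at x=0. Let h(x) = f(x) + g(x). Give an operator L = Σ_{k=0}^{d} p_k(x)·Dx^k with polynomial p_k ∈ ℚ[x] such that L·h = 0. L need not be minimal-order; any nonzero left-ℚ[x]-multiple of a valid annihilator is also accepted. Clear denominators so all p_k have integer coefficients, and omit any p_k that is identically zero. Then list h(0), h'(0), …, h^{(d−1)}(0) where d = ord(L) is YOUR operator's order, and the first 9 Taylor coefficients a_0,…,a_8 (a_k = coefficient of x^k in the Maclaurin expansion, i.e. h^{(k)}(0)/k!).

L = (-228 - 432·x) + (137 + 696·x + 1296·x^2)·Dx + (-10 - 62·x + 192·x^2 + 864·x^3)·Dx^2  (order 2).
h: a_k = -2, -11/2, -119/8, -1051/16, -32363/128, -263845/256, -4178995/1024, -33626603/2048, -2144668979/32768, …
ICs: h(0) = -2, h′(0) = -11/2.

f: a_k = -1, -4, -16, -64, -256, -1024, -4096, -16384, -65536, …
g: a_k = -1, -3/2, 9/8, -27/16, 405/128, -1701/256, 15309/1024, -72171/2048, 2814669/32768, …
h₀=f+g: left-lcm gives L₀, ord ≤ 2.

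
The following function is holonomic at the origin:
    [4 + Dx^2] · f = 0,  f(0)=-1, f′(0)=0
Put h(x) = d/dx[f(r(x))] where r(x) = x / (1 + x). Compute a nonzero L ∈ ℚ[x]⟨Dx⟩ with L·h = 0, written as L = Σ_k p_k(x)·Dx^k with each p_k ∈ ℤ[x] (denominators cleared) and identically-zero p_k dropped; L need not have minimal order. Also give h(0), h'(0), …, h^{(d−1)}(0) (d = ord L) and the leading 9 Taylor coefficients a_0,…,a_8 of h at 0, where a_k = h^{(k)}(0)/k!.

L = (10 + 12·x + 6·x^2) + (6 + 18·x + 18·x^2 + 6·x^3)·Dx + (1 + 4·x + 6·x^2 + 4·x^3 + x^4)·Dx^2  (order 2).
h: a_k = 0, 4, -12, 64/3, -80/3, 308/15, 28/5, -18832/315, 5168/35, …
ICs: h(0) = 0, h′(0) = 4.

f: a_k = -1, 0, 2, 0, -2/3, 0, 4/45, 0, -2/315, …
f∘r: x↦r, Dx↦Dx/r' in L_f ⇒ L₀.
Derive L from L₀ (diff closure).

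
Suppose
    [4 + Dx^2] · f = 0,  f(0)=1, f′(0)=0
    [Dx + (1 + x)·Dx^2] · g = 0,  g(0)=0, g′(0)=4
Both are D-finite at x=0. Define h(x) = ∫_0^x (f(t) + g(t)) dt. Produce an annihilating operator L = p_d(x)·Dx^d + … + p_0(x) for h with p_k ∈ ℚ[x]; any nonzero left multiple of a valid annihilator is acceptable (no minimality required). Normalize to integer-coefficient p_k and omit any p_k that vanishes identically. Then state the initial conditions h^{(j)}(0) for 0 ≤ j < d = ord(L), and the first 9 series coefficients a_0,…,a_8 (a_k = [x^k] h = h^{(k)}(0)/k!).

L = (20 + 16·x + 8·x^2)·Dx^2 + (12 + 28·x + 24·x^2 + 8·x^3)·Dx^3 + (5 + 4·x + 2·x^2)·Dx^4 + (3 + 7·x + 6·x^2 + 2·x^3)·Dx^5  (order 5).
h: a_k = 0, 1, 2, -4/3, 1/3, -1/15, 2/15, -34/315, 1/14, …
ICs: h(0) = 0, h′(0) = 1, h′′(0) = 4, h′′′(0) = -8, h′′′′(0) = 8.

f: a_k = 1, 0, -2, 0, 2/3, 0, -4/45, 0, 2/315, …
g: a_k = 0, 4, -2, 4/3, -1, 4/5, -2/3, 4/7, -1/2, …
f+g: L₀ = lclm(L_f,L_g), ord ≤ 2+2.
h=∫₀ˣh₀: take L = L₀·Dx.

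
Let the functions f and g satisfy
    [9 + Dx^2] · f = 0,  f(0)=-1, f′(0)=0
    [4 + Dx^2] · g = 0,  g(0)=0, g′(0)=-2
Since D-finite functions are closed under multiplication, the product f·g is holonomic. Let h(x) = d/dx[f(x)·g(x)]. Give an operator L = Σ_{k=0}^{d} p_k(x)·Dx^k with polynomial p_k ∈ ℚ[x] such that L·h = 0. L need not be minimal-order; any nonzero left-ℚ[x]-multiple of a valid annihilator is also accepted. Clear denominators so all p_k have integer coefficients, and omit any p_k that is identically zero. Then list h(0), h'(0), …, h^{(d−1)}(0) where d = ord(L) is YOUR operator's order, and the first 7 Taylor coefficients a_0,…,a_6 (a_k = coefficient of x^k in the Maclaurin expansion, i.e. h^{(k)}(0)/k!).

f: a_k = -1, 0, 9/2, 0, -27/8, 0, 81/80, …
g: a_k = 0, -2, 0, 4/3, 0, -4/15, 0, …
f·g: L₀ = L_f ⊗_s L_g, ord ≤ 2·2.
h₀' ⇒ L via d/dx closure of L₀.
L = 25 + 26·Dx^2 + Dx^4  (order 4).
h: a_k = 2, 0, -31, 0, 781/12, 0, -19531/360, …
ICs: h(0) = 2, h′(0) = 0, h′′(0) = -62, h′′′(0) = 0.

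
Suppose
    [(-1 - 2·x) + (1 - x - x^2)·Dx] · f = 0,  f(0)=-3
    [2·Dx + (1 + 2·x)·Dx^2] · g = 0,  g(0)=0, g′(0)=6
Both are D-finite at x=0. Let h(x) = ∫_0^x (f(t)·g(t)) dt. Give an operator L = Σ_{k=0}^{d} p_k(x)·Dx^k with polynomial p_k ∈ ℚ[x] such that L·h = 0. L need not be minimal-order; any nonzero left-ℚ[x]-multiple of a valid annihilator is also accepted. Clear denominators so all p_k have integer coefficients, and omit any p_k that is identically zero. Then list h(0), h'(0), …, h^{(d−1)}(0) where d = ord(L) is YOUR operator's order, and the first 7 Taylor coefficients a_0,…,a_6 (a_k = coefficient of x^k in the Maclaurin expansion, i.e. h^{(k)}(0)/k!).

L = (4 + 8·x)·Dx + (10·x + 10·x^2)·Dx^2 + (-1 - x + 3·x^2 + 2·x^3)·Dx^3  (order 3).
h: a_k = 0, 0, -9, 0, -21/2, -6/5, -88/5, …
ICs: h(0) = 0, h′(0) = 0, h′′(0) = -18.

f: a_k = -3, -3, -6, -9, -15, -24, -39, …
g: a_k = 0, 6, -6, 8, -12, 96/5, -32, …
f·g: L₀ = L_f ⊗_s L_g, ord ≤ 1·2.
h=∫h₀ ⇒ L = L₀·Dx.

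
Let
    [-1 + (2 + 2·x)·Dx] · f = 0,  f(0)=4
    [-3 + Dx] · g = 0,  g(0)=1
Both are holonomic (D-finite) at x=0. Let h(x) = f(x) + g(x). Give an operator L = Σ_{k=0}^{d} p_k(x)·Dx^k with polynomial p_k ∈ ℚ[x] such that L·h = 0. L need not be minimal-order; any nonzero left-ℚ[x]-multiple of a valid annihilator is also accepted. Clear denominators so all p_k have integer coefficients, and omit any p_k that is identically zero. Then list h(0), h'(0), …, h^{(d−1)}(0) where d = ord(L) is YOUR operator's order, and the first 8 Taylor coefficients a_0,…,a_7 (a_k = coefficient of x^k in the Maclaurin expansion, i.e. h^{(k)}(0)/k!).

L = (21 + 18·x) + (-37 - 72·x - 36·x^2)·Dx + (10 + 22·x + 12·x^2)·Dx^2  (order 2).
h: a_k = 5, 5, 4, 19/4, 103/32, 683/320, 1191/1280, 8931/17920, …
ICs: h(0) = 5, h′(0) = 5.

f: a_k = 4, 2, -1/2, 1/4, -5/32, 7/64, -21/256, 33/512, …
g: a_k = 1, 3, 9/2, 9/2, 27/8, 81/40, 81/80, 243/560, …
Sum ⇒ L₀ = lclm(L_f,L_g) in ℚ(x)⟨Dx⟩.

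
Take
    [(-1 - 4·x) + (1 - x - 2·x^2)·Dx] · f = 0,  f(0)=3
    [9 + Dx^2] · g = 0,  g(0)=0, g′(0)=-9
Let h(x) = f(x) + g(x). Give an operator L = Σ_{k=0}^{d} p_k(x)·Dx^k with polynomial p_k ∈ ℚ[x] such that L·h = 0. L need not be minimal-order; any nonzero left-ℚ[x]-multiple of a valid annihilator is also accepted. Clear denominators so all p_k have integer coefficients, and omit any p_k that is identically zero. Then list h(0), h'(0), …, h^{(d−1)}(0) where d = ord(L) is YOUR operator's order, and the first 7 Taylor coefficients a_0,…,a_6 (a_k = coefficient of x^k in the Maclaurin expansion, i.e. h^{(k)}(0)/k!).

L = (117 + 486·x + 135·x^2 + 360·x^3 + 540·x^4 + 432·x^5) + (-45 + 63·x + 81·x^2 - 153·x^3 - 18·x^4 + 324·x^5 + 216·x^6)·Dx + (13 + 54·x + 15·x^2 + 40·x^3 + 60·x^4 + 48·x^5)·Dx^2 + (-5 + 7·x + 9·x^2 - 17·x^3 - 2·x^4 + 36·x^5 + 24·x^6)·Dx^3  (order 3).
h: a_k = 3, -6, 9, 57/2, 33, 2277/40, 129, …
ICs: h(0) = 3, h′(0) = -6, h′′(0) = 18.

f: a_k = 3, 3, 9, 15, 33, 63, 129, …
g: a_k = 0, -9, 0, 27/2, 0, -243/40, 0, …
h₀=f+g: left-lcm gives L₀, ord ≤ 3.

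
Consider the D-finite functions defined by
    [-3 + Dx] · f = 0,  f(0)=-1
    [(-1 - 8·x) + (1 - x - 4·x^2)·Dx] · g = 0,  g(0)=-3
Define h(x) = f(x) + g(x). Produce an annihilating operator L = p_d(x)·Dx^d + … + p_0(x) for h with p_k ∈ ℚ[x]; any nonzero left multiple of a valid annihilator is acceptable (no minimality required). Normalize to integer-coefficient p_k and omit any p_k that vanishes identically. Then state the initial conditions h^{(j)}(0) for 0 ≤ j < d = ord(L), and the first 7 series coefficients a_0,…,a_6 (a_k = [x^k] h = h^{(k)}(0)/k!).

L = (21 + 9·x + 396·x^2 + 288·x^3) + (-1 - 42·x - 159·x^2 + 72·x^3 + 144·x^4)·Dx + (-2 + 13·x + 9·x^2 - 56·x^3 - 48·x^4)·Dx^2  (order 2).
h: a_k = -4, -6, -39/2, -63/2, -723/8, -7881/40, -43521/80, …
ICs: h(0) = -4, h′(0) = -6.

f: a_k = -1, -3, -9/2, -9/2, -27/8, -81/40, -81/80, …
g: a_k = -3, -3, -15, -27, -87, -195, -543, …
Weyl lclm of L_f,L_g ⇒ L₀ (ord ≤ 2).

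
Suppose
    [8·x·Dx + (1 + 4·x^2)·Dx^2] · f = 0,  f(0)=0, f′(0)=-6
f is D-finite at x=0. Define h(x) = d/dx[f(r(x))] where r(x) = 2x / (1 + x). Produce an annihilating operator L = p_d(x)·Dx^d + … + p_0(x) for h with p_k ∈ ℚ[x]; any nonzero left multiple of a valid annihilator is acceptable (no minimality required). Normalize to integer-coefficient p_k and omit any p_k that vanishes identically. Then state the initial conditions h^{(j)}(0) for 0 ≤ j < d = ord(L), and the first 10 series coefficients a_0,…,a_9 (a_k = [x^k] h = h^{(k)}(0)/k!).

f: a_k = 0, -6, 0, 8, 0, -96/5, 0, 384/7, 0, -512/3, …
Change of var in L_f (x↦r) gives L₀.
h=h₀': d/dx-closure on L₀ ⇒ L.
L = (2 + 34·x) + (1 + 2·x + 17·x^2)·Dx  (order 1).
h: a_k = -12, 24, 156, -720, -1212, 14664, -8724, -231840, 611988, 2717304, …
ICs: h(0) = -12.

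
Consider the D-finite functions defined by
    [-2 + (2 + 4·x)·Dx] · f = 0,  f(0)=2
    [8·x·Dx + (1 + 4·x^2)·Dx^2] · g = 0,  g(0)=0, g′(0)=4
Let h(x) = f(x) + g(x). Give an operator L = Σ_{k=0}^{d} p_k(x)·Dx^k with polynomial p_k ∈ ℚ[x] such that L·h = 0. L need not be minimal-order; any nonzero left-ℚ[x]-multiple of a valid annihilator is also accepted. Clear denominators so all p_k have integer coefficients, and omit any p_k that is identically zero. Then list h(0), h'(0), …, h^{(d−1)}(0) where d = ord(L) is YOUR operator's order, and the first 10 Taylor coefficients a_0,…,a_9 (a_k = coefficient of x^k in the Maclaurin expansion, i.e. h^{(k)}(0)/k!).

L = (-8 - 40·x + 96·x^2 + 96·x^3)·Dx + (-11 - 32·x + 40·x^2 + 384·x^3 + 336·x^4)·Dx^2 + (-1 + 6·x + 24·x^2 + 48·x^3 + 112·x^4 + 96·x^5)·Dx^3  (order 3).
h: a_k = 2, 6, -1, -13/3, -5/4, 291/20, -21/8, -1817/56, -429/64, 71971/576, …
ICs: h(0) = 2, h′(0) = 6, h′′(0) = -2.

f: a_k = 2, 2, -1, 1, -5/4, 7/4, -21/8, 33/8, -429/64, 715/64, …
g: a_k = 0, 4, 0, -16/3, 0, 64/5, 0, -256/7, 0, 1024/9, …
f+g: L₀ = lclm(L_f,L_g), ord ≤ 1+2.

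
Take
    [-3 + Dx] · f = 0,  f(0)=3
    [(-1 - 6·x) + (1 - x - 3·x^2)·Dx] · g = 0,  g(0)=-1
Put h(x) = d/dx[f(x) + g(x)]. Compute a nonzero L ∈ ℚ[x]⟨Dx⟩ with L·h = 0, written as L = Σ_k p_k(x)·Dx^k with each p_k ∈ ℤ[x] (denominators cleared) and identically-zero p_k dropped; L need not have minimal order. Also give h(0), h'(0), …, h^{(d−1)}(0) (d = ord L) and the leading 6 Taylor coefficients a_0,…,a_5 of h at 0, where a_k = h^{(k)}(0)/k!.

L = (54 + 774·x + 864·x^2 + 2916·x^3 + 1458·x^4) + (-33 - 252·x - 477·x^2 - 864·x^3 + 405·x^4 + 486·x^5)·Dx + (5 - 2·x + 63·x^2 - 36·x^3 - 297·x^4 - 162·x^5)·Dx^2  (order 2).
h: a_k = 8, 19, 39/2, -71/2, -1357/8, -22551/40, …
ICs: h(0) = 8, h′(0) = 19.

f: a_k = 3, 9, 27/2, 27/2, 81/8, 243/40, …
g: a_k = -1, -1, -4, -7, -19, -40, …
L₀ := lclm(L_f,L_g); ord L₀ ≤ 1+1.
h=h₀': d/dx-closure on L₀ ⇒ L.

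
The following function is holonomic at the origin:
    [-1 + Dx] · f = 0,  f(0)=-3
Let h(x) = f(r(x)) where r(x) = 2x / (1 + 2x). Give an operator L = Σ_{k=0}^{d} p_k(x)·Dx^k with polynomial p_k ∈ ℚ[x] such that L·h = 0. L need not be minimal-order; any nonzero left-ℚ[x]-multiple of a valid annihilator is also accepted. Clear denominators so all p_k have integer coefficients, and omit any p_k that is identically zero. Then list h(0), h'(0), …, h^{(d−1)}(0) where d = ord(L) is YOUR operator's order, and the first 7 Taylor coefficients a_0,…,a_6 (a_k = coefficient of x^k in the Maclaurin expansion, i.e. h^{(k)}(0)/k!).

L = -2 + (1 + 4·x + 4·x^2)·Dx  (order 1).
h: a_k = -3, -6, 6, -4, -2, 76/5, -604/15, …
ICs: h(0) = -3.

f: a_k = -3, -3, -3/2, -1/2, -1/8, -1/40, -1/240, …
Substitute x→r, Dx→(1/r')Dx; clear ⇒ L₀.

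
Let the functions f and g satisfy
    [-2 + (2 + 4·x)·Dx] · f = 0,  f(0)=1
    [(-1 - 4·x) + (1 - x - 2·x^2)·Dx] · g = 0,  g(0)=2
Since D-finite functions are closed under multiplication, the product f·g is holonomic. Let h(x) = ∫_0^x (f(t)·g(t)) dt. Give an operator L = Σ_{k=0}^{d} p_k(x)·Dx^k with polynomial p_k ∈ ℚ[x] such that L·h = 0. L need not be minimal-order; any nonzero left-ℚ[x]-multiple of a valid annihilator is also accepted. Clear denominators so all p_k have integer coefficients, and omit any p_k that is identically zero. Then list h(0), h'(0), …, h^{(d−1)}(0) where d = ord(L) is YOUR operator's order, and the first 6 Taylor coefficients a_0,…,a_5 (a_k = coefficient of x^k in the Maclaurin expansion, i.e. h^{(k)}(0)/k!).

L = (2 + 5·x + 6·x^2)·Dx + (-1 - x + 4·x^2 + 4·x^3)·Dx^2  (order 2).
h: a_k = 0, 2, 2, 7/3, 4, 23/4, …
ICs: h(0) = 0, h′(0) = 2.

f: a_k = 1, 1, -1/2, 1/2, -5/8, 7/8, …
g: a_k = 2, 2, 6, 10, 22, 42, …
Sym-product of L_f,L_g gives L₀ (≤ ord 1).
h=∫h₀ ⇒ L = L₀·Dx.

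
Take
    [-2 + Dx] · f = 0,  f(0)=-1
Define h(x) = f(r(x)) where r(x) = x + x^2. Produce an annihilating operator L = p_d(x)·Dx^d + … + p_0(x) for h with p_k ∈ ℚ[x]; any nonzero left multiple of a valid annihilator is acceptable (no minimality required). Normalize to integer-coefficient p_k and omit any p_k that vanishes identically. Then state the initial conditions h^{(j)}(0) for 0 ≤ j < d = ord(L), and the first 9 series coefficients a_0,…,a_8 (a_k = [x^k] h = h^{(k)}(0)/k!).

f: a_k = -1, -2, -2, -4/3, -2/3, -4/15, -4/45, -8/315, -2/315, …
Substitute x→r, Dx→(1/r')Dx; clear ⇒ L₀.
L = (-2 - 4·x) + Dx  (order 1).
h: a_k = -1, -2, -4, -16/3, -20/3, -104/15, -304/45, -1856/315, -1528/315, …
ICs: h(0) = -1.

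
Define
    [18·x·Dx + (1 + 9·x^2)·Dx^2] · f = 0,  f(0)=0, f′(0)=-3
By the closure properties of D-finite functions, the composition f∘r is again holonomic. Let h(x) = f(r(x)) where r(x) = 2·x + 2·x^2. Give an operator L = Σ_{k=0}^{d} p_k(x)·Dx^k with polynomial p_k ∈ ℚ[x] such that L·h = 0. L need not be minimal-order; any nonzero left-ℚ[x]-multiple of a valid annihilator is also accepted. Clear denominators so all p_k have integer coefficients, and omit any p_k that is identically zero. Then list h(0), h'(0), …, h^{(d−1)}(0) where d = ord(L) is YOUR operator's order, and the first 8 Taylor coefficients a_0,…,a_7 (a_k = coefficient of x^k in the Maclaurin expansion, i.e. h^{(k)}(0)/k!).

L = (-2 + 72·x + 288·x^2 + 432·x^3 + 216·x^4)·Dx + (1 + 2·x + 36·x^2 + 144·x^3 + 180·x^4 + 72·x^5)·Dx^2  (order 2).
h: a_k = 0, -6, -6, 72, 216, -6696/5, -7704, 171072/7, …
ICs: h(0) = 0, h′(0) = -6.

f: a_k = 0, -3, 0, 9, 0, -243/5, 0, 2187/7, …
Substitute x→r, Dx→(1/r')Dx; clear ⇒ L₀.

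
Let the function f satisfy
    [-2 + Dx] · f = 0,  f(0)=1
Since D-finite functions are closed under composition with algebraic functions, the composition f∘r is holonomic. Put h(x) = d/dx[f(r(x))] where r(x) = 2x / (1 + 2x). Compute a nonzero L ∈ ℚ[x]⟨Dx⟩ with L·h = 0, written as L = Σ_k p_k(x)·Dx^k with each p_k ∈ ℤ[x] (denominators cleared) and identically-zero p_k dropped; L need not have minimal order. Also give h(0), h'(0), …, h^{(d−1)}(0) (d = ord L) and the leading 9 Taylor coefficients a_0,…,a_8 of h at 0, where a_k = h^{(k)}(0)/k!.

L = -8·x + (-1 - 4·x - 4·x^2)·Dx  (order 1).
h: a_k = 4, 0, -16, 128/3, -64, 512/15, 1280/9, -65536/105, 72704/45, …
ICs: h(0) = 4.

f: a_k = 1, 2, 2, 4/3, 2/3, 4/15, 4/45, 8/315, 2/315, …
L₀ from L_f via x↦r, Dx↦r'^{-1}Dx.
Derive L from L₀ (diff closure).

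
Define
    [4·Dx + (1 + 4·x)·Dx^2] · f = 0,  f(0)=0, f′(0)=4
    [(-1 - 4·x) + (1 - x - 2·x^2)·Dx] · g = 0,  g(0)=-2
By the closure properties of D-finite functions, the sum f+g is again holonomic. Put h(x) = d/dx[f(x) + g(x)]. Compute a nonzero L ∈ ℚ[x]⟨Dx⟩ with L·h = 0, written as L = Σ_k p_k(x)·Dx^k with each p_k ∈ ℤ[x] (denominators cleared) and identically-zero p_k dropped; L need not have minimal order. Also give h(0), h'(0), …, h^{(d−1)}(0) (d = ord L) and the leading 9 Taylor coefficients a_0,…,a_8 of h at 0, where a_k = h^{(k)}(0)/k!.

L = (-156 - 624·x - 1440·x^2 - 768·x^3 - 768·x^4) + (1 - 160·x - 1064·x^2 - 1952·x^3 - 1600·x^4 - 1280·x^5)·Dx + (5 + 39·x + 66·x^2 - 80·x^3 - 240·x^4 - 384·x^5 - 256·x^6)·Dx^2  (order 2).
h: a_k = 2, -28, 34, -344, 814, -4612, 15194, -68272, 256006, …
ICs: h(0) = 2, h′(0) = -28.

f: a_k = 0, 4, -8, 64/3, -64, 1024/5, -2048/3, 16384/7, -8192, …
g: a_k = -2, -2, -6, -10, -22, -42, -86, -170, -342, …
Sum ⇒ L₀ = lclm(L_f,L_g) in ℚ(x)⟨Dx⟩.
h=h₀': d/dx-closure on L₀ ⇒ L.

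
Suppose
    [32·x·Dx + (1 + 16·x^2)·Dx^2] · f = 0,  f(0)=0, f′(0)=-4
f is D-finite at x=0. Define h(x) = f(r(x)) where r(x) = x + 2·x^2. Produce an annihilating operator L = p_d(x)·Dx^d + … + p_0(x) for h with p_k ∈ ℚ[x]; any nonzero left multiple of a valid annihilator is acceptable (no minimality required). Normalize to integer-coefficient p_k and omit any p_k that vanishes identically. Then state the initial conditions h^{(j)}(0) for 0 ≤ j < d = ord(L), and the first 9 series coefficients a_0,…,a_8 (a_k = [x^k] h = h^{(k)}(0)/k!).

f: a_k = 0, -4, 0, 64/3, 0, -1024/5, 0, 16384/7, 0, …
f∘r: x↦r, Dx↦Dx/r' in L_f ⇒ L₀.
L = (-4 + 32·x + 256·x^2 + 768·x^3 + 768·x^4)·Dx + (1 + 4·x + 16·x^2 + 128·x^3 + 320·x^4 + 256·x^5)·Dx^2  (order 2).
h: a_k = 0, -4, -8, 64/3, 128, 256/5, -5632/3, -40960/7, 16384, …
ICs: h(0) = 0, h′(0) = -4.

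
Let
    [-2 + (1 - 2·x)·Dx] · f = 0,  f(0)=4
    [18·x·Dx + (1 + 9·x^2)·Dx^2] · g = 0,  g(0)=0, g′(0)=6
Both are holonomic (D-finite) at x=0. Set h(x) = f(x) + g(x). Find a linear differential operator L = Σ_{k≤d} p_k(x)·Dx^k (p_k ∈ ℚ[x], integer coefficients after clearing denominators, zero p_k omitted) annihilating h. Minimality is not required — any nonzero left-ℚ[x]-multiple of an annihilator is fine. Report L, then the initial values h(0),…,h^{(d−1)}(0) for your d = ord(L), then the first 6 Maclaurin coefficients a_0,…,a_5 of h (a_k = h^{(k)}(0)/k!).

f: a_k = 4, 8, 16, 32, 64, 128, …
g: a_k = 0, 6, 0, -18, 0, 486/5, …
f+g: L₀ = lclm(L_f,L_g), ord ≤ 1+2.
L = (-36 + 288·x + 972·x^2)·Dx + (21 - 36·x + 9·x^2 + 972·x^3)·Dx^2 + (-2 - 5·x - 45·x^3 + 162·x^4)·Dx^3  (order 3).
h: a_k = 4, 14, 16, 14, 64, 1126/5, …
ICs: h(0) = 4, h′(0) = 14, h′′(0) = 32.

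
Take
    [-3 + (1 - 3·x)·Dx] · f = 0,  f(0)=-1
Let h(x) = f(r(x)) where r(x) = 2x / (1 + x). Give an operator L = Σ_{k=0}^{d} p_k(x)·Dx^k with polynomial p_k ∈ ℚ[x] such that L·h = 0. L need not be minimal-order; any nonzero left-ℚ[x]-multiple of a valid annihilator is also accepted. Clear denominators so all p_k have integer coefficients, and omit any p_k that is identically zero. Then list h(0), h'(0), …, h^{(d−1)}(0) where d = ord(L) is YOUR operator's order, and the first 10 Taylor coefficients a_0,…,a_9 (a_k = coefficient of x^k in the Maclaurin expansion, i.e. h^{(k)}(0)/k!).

f: a_k = -1, -3, -9, -27, -81, -243, -729, -2187, -6561, -19683, …
L₀ from L_f via x↦r, Dx↦r'^{-1}Dx.
L = 6 + (-1 + 4·x + 5·x^2)·Dx  (order 1).
h: a_k = -1, -6, -30, -150, -750, -3750, -18750, -93750, -468750, -2343750, …
ICs: h(0) = -1.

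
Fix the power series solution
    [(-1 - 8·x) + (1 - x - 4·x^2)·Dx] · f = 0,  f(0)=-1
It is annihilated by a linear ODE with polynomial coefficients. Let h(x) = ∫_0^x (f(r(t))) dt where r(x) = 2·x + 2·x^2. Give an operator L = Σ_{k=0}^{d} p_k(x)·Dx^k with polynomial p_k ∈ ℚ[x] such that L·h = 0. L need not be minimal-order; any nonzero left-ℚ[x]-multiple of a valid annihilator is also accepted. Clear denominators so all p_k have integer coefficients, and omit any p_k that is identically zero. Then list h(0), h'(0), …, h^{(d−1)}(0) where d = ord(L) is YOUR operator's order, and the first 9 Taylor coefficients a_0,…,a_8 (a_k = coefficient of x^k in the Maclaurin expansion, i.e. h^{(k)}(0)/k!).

f: a_k = -1, -1, -5, -9, -29, -65, -181, -441, -1165, …
f∘r: x↦r, Dx↦Dx/r' in L_f ⇒ L₀.
∫: right-multiply L₀ by Dx.
L = (2 + 36·x + 96·x^2 + 64·x^3)·Dx + (-1 + 2·x + 18·x^2 + 32·x^3 + 16·x^4)·Dx^2  (order 2).
h: a_k = 0, -1, -1, -22/3, -28, -140, -692, -24840/7, -18576, …
ICs: h(0) = 0, h′(0) = -1.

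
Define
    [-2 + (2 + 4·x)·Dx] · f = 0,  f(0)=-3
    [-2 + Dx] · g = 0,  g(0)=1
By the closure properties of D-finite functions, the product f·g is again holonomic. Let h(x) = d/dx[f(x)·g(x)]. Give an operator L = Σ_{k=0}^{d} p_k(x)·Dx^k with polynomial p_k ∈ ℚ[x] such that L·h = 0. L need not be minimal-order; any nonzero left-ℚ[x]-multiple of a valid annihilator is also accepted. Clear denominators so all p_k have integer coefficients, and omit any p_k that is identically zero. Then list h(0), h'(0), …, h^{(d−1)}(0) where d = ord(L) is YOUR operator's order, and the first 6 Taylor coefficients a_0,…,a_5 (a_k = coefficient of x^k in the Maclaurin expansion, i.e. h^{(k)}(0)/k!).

L = (7 + 24·x + 16·x^2) + (-3 - 10·x - 8·x^2)·Dx  (order 1).
h: a_k = -9, -21, -51/2, -33/2, -107/8, 89/40, …
ICs: h(0) = -9.

f: a_k = -3, -3, 3/2, -3/2, 15/8, -21/8, …
g: a_k = 1, 2, 2, 4/3, 2/3, 4/15, …
f·g: L₀ = L_f ⊗_s L_g, ord ≤ 1·1.
Derive L from L₀ (diff closure).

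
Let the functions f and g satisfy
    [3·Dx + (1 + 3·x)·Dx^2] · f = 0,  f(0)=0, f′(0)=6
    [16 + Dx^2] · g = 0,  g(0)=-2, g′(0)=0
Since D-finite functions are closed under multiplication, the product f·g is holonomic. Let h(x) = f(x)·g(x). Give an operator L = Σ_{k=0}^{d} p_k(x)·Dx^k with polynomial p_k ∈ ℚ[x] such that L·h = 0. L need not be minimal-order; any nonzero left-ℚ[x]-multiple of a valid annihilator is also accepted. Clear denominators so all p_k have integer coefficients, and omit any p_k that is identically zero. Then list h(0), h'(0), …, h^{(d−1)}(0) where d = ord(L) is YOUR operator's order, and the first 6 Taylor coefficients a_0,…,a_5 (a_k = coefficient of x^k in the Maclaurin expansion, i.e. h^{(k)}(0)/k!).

f: a_k = 0, 6, -9, 18, -81/2, 486/5, …
g: a_k = -2, 0, 16, 0, -64/3, 0, …
L₀ := L_f ⊗_s L_g (sym. prod.), ord ≤ 4.
L = (2272 + 127488·x + 781056·x^2 + 1769472·x^3 + 1327104·x^4) + (4416 + 50112·x + 165888·x^2 + 165888·x^3)·Dx + (1022 + 19392·x + 102816·x^2 + 221184·x^3 + 165888·x^4)·Dx^2 + (276 + 3132·x + 10368·x^2 + 10368·x^3)·Dx^3 + (55 + 714·x + 3375·x^2 + 6912·x^3 + 5184·x^4)·Dx^4  (order 4).
h: a_k = 0, -12, 18, 60, -63, -172/5, …
ICs: h(0) = 0, h′(0) = -12, h′′(0) = 36, h′′′(0) = 360.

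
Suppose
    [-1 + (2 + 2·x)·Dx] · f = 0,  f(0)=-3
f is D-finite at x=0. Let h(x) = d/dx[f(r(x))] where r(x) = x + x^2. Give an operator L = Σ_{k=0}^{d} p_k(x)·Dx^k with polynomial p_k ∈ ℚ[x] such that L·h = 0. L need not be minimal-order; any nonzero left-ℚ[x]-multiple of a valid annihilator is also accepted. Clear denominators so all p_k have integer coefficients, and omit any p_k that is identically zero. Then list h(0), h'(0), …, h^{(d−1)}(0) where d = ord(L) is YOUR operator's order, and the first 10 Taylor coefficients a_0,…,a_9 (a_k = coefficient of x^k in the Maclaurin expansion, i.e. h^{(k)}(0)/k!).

f: a_k = -3, -3/2, 3/8, -3/16, 15/128, -21/256, 63/1024, -99/2048, 1287/32768, -2145/65536, …
Substitute x→r, Dx→(1/r')Dx; clear ⇒ L₀.
Differentiate: ansatz ord ≤ ord L₀ ⇒ L.
L = 3 + (-2 - 6·x - 6·x^2 - 4·x^3)·Dx  (order 1).
h: a_k = -3/2, -9/4, 27/16, -9/32, -225/256, 513/512, -441/2048, -2601/4096, 51111/65536, -23715/131072, …
ICs: h(0) = -3/2.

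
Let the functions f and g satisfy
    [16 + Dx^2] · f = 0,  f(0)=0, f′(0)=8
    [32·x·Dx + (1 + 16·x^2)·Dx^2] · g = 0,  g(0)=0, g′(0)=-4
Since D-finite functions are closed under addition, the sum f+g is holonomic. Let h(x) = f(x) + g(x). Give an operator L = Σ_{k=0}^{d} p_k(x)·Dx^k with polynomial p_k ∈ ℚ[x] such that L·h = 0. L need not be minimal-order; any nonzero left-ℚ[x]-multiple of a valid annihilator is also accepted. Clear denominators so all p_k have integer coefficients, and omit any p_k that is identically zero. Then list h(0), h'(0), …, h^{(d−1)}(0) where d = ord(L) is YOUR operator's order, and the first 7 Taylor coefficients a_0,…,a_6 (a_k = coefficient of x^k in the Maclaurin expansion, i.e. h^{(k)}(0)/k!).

f: a_k = 0, 8, 0, -64/3, 0, 256/15, 0, …
g: a_k = 0, -4, 0, 64/3, 0, -1024/5, 0, …
Sum ⇒ L₀ = lclm(L_f,L_g) in ℚ(x)⟨Dx⟩.
L = (-5632·x + 114688·x^3 + 131072·x^5)·Dx + (-16 + 1792·x^2 + 36864·x^4 + 65536·x^6)·Dx^2 + (-352·x + 7168·x^3 + 8192·x^5)·Dx^3 + (-1 + 112·x^2 + 2304·x^4 + 4096·x^6)·Dx^4  (order 4).
h: a_k = 0, 4, 0, 0, 0, -2816/15, 0, …
ICs: h(0) = 0, h′(0) = 4, h′′(0) = 0, h′′′(0) = 0.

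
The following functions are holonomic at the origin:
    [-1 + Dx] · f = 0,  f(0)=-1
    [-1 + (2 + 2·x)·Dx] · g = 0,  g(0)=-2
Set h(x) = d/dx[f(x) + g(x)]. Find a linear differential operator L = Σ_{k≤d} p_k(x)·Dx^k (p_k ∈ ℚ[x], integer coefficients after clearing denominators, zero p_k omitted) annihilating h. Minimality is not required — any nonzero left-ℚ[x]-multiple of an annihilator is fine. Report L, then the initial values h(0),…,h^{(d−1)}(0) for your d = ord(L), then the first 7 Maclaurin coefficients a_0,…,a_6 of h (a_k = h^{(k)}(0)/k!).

L = (-5 - 2·x) + (-1 - 8·x - 4·x^2)·Dx + (6 + 10·x + 4·x^2)·Dx^2  (order 2).
h: a_k = -2, -1/2, -7/8, 7/48, -121/384, 913/3840, -10459/46080, …
ICs: h(0) = -2, h′(0) = -1/2.

f: a_k = -1, -1, -1/2, -1/6, -1/24, -1/120, -1/720, …
g: a_k = -2, -1, 1/4, -1/8, 5/64, -7/128, 21/512, …
h₀=f+g: left-lcm gives L₀, ord ≤ 2.
Derive L from L₀ (diff closure).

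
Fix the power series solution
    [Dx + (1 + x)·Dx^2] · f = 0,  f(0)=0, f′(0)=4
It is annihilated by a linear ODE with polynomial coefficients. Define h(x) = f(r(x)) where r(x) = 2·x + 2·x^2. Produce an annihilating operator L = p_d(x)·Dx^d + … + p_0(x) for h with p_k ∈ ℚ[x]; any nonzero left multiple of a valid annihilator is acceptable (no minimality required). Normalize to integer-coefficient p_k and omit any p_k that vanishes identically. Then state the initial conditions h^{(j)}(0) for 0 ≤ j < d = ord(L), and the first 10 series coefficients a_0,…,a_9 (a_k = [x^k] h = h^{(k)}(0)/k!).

f: a_k = 0, 4, -2, 4/3, -1, 4/5, -2/3, 4/7, -1/2, 4/9, …
Change of var in L_f (x↦r) gives L₀.
L = (4·x + 4·x^2)·Dx + (1 + 4·x + 6·x^2 + 4·x^3)·Dx^2  (order 2).
h: a_k = 0, 8, 0, -16/3, 8, -32/5, 0, 64/7, -16, 128/9, …
ICs: h(0) = 0, h′(0) = 8.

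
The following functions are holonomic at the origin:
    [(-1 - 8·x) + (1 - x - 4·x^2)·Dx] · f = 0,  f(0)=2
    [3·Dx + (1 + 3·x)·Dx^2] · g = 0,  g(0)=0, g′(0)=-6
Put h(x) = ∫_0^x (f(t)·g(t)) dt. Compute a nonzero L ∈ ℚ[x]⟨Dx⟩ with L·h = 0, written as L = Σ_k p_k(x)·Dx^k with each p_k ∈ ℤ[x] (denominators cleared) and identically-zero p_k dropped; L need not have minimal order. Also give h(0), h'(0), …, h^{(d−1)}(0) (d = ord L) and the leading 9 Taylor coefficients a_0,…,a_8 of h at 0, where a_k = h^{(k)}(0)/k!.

L = (11 + 48·x)·Dx + (-1 + 25·x + 60·x^2)·Dx^2 + (-1 - 2·x + 7·x^2 + 12·x^3)·Dx^3  (order 3).
h: a_k = 0, 0, -6, 2, -39/2, 27/5, -799/10, 573/35, -21369/56, …
ICs: h(0) = 0, h′(0) = 0, h′′(0) = -12.

f: a_k = 2, 2, 10, 18, 58, 130, 362, 882, 2330, …
g: a_k = 0, -6, 9, -18, 81/2, -486/5, 243, -4374/7, 6561/4, …
f·g: L₀ = L_f ⊗_s L_g, ord ≤ 1·2.
h=∫₀ˣh₀: take L = L₀·Dx.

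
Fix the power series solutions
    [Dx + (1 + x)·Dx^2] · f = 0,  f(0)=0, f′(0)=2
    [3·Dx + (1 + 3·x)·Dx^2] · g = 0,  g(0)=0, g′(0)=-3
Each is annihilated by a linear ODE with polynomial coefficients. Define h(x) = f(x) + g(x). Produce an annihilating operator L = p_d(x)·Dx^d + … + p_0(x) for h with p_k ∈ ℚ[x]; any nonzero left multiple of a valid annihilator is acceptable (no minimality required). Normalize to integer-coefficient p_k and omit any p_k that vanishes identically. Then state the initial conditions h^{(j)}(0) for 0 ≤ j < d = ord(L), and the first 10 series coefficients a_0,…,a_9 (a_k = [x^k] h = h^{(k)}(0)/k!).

f: a_k = 0, 2, -1, 2/3, -1/2, 2/5, -1/3, 2/7, -1/4, 2/9, …
g: a_k = 0, -3, 9/2, -9, 81/4, -243/5, 243/2, -2187/7, 6561/8, -2187, …
h₀=f+g: left-lcm gives L₀, ord ≤ 4.
L = 6·Dx + (8 + 12·x)·Dx^2 + (1 + 4·x + 3·x^2)·Dx^3  (order 3).
h: a_k = 0, -1, 7/2, -25/3, 79/4, -241/5, 727/6, -2185/7, 6559/8, -19681/9, …
ICs: h(0) = 0, h′(0) = -1, h′′(0) = 7.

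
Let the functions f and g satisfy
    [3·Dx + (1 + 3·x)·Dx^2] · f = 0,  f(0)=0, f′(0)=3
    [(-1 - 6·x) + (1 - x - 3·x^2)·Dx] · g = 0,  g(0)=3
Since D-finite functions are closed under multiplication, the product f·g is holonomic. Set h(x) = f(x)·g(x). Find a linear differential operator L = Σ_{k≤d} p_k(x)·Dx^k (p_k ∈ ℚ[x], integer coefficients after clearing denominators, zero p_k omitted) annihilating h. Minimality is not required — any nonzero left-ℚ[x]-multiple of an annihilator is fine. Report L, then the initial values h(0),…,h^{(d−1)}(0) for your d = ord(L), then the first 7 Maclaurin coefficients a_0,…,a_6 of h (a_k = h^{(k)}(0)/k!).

f: a_k = 0, 3, -9/2, 9, -81/4, 243/5, -243/2, …
g: a_k = 3, 3, 12, 21, 57, 120, 291, …
Product ⇒ symmetric product L₀, ord ≤ 2.
L = (9 + 36·x) + (-1 + 21·x + 45·x^2)·Dx + (-1 - 2·x + 6·x^2 + 9·x^3)·Dx^2  (order 2).
h: a_k = 0, 9, -9/2, 99/2, -99/4, 5391/20, -846/5, …
ICs: h(0) = 0, h′(0) = 9.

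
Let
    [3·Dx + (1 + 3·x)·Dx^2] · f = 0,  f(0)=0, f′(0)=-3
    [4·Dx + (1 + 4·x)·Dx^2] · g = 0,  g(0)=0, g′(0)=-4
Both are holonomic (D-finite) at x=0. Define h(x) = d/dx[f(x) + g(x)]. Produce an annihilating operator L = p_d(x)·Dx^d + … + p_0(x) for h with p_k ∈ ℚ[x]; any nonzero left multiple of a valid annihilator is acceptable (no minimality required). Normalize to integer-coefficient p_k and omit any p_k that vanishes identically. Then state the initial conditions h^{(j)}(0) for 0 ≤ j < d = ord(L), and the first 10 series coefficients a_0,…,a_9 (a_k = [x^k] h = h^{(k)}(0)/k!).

L = 24 + (14 + 48·x)·Dx + (1 + 7·x + 12·x^2)·Dx^2  (order 2).
h: a_k = -7, 25, -91, 337, -1267, 4825, -18571, 72097, -281827, 1107625, …
ICs: h(0) = -7, h′(0) = 25.

f: a_k = 0, -3, 9/2, -9, 81/4, -243/5, 243/2, -2187/7, 6561/8, -2187, …
g: a_k = 0, -4, 8, -64/3, 64, -1024/5, 2048/3, -16384/7, 8192, -262144/9, …
h₀=f+g: left-lcm gives L₀, ord ≤ 4.
Derive L from L₀ (diff closure).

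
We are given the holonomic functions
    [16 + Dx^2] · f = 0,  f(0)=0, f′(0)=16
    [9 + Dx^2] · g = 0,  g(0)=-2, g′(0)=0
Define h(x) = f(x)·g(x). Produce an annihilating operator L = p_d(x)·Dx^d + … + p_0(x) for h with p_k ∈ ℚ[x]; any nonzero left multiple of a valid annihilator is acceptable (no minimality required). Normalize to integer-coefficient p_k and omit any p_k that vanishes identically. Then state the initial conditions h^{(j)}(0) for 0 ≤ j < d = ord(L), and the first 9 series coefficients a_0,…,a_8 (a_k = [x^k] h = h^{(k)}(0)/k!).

L = 49 + 50·Dx^2 + Dx^4  (order 4).
h: a_k = 0, -32, 0, 688/3, 0, -8404/15, 0, 205886/315, 0, …
ICs: h(0) = 0, h′(0) = -32, h′′(0) = 0, h′′′(0) = 1376.

f: a_k = 0, 16, 0, -128/3, 0, 512/15, 0, -4096/315, 0, …
g: a_k = -2, 0, 9, 0, -27/4, 0, 81/40, 0, -729/2240, …
L₀ := L_f ⊗_s L_g (sym. prod.), ord ≤ 4.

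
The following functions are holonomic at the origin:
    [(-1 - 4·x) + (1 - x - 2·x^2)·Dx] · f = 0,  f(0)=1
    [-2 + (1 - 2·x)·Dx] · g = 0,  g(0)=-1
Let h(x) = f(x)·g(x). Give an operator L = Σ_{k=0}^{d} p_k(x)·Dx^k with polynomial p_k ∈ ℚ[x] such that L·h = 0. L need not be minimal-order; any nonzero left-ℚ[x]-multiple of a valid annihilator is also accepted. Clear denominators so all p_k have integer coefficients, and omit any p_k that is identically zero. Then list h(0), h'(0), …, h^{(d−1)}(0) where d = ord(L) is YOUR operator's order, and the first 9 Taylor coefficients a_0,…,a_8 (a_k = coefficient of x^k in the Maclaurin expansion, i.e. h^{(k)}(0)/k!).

f: a_k = 1, 1, 3, 5, 11, 21, 43, 85, 171, …
g: a_k = -1, -2, -4, -8, -16, -32, -64, -128, -256, …
Sym-product of L_f,L_g gives L₀ (≤ ord 1).
L = (3 + 6·x) + (-1 + x + 2·x^2)·Dx  (order 1).
h: a_k = -1, -3, -9, -23, -57, -135, -313, -711, -1593, …
ICs: h(0) = -1.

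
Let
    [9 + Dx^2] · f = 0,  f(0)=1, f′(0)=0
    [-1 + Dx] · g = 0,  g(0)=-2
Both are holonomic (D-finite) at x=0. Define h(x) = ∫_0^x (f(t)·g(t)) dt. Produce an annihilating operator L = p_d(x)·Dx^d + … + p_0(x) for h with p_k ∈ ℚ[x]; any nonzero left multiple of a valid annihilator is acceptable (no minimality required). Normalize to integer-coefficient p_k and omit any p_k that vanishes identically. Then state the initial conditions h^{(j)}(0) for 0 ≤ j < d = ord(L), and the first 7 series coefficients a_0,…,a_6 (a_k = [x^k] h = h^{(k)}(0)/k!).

L = 10·Dx - 2·Dx^2 + Dx^3  (order 3).
h: a_k = 0, -2, -1, 8/3, 13/6, -7/15, -79/90, …
ICs: h(0) = 0, h′(0) = -2, h′′(0) = -2.

f: a_k = 1, 0, -9/2, 0, 27/8, 0, -81/80, …
g: a_k = -2, -2, -1, -1/3, -1/12, -1/60, -1/360, …
f·g: L₀ = L_f ⊗_s L_g, ord ≤ 2·1.
h=∫h₀ ⇒ L = L₀·Dx.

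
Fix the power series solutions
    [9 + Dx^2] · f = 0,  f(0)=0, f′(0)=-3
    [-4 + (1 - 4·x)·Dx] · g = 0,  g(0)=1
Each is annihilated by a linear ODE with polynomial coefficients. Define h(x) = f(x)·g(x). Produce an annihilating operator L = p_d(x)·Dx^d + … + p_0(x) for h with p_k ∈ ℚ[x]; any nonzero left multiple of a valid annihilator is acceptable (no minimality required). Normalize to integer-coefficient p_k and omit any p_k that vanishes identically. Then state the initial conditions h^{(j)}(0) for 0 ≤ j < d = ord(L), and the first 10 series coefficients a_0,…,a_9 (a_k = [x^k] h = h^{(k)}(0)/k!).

L = (-9 + 36·x) + 8·Dx + (-1 + 4·x)·Dx^2  (order 2).
h: a_k = 0, -3, -12, -87/2, -174, -27921/40, -27921/10, -6254061/560, -6254061/140, -800520051/4480, …
ICs: h(0) = 0, h′(0) = -3.

f: a_k = 0, -3, 0, 9/2, 0, -81/40, 0, 243/560, 0, -243/4480, …
g: a_k = 1, 4, 16, 64, 256, 1024, 4096, 16384, 65536, 262144, …
L₀ := L_f ⊗_s L_g (sym. prod.), ord ≤ 2.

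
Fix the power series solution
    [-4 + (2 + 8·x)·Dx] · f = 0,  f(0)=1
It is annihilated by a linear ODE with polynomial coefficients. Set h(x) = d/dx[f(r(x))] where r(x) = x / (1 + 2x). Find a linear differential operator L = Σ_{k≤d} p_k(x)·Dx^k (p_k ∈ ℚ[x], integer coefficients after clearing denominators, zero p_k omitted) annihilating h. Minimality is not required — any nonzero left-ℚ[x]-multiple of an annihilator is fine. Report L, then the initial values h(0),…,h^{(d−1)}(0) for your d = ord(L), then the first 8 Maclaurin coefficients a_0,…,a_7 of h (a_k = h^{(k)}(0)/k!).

f: a_k = 1, 2, -2, 4, -10, 28, -84, 264, …
L₀ from L_f via x↦r, Dx↦r'^{-1}Dx.
Differentiate: ansatz ord ≤ ord L₀ ⇒ L.
L = (-6 - 24·x) + (-1 - 8·x - 12·x^2)·Dx  (order 1).
h: a_k = 2, -12, 60, -296, 1500, -7848, 42168, -231120, …
ICs: h(0) = 2.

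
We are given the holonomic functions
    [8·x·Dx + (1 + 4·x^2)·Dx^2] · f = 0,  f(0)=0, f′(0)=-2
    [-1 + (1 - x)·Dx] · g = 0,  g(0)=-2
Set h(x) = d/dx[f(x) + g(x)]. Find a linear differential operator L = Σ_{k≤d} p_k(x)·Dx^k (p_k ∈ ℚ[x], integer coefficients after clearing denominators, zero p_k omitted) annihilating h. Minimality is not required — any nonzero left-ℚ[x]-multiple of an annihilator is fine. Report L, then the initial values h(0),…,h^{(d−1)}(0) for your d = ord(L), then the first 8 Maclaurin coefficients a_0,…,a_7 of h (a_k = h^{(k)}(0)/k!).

L = (8 - 32·x - 96·x^2) + (-7 + 8·x + 20·x^2 - 96·x^3)·Dx + (1 + 3·x + 12·x^3 - 16·x^4)·Dx^2  (order 2).
h: a_k = -4, -4, 2, -8, -42, -12, 114, -16, …
ICs: h(0) = -4, h′(0) = -4.

f: a_k = 0, -2, 0, 8/3, 0, -32/5, 0, 128/7, …
g: a_k = -2, -2, -2, -2, -2, -2, -2, -2, …
f+g: L₀ = lclm(L_f,L_g), ord ≤ 2+1.
h₀' ⇒ L via d/dx closure of L₀.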